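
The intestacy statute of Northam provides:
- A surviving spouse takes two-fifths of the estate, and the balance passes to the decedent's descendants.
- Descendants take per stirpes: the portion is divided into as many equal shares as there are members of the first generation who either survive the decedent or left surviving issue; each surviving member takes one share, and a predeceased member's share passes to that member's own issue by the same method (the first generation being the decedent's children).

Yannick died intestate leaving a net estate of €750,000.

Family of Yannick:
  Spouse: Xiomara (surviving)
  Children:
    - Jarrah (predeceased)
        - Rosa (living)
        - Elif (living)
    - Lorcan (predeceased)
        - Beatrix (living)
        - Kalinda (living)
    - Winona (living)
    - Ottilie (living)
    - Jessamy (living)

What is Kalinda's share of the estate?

Xiomara takes two-fifths of €750,000 = €300,000. The remaining €450,000 passes to the descendants.
The descendants' portion (€450,000) is divided into 5 shares of €90,000: Winona, Ottilie, and Jessamy each take €90,000; Jarrah's €90,000 share passes to Jarrah's issue; Lorcan's €90,000 share passes to Lorcan's issue.
Jarrah's share (€90,000) is divided into 2 shares of €45,000: Rosa and Elif each take €45,000.
Lorcan's share (€90,000) is divided into 2 shares of €45,000: Beatrix and Kalinda each take €45,000.

Kalinda receives €45,000.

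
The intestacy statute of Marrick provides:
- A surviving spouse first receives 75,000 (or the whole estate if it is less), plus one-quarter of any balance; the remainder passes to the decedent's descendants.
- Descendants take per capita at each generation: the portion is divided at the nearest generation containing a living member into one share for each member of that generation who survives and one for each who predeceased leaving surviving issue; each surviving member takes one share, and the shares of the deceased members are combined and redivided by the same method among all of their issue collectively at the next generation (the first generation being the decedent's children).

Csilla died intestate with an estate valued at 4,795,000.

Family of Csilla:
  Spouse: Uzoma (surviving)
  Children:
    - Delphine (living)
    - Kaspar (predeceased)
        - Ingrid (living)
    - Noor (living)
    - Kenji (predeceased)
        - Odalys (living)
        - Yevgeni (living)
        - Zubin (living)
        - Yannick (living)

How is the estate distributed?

Uzoma: 1,255,000; Delphine: 885,000; Ingrid: 354,000; Noor: 885,000; Odalys: 354,000; Yevgeni: 354,000; Zubin: 354,000; Yannick: 354,000

Uzoma first takes 75,000, leaving a balance of 4,720,000. Uzoma then takes one-quarter of the balance (1,180,000), for a total of 1,255,000. The remaining 3,540,000 passes to the descendants.
The descendants' portion (3,540,000) is divided at the children's generation into 4 shares of 885,000. Delphine and Noor each take 885,000. The 2 shares of the deceased (Kaspar and Kenji) are combined into a pool of 1,770,000.
That pool (1,770,000) is divided at the grandchildren's generation equally among Ingrid, Odalys, Yevgeni, Zubin, and Yannick: 354,000 each.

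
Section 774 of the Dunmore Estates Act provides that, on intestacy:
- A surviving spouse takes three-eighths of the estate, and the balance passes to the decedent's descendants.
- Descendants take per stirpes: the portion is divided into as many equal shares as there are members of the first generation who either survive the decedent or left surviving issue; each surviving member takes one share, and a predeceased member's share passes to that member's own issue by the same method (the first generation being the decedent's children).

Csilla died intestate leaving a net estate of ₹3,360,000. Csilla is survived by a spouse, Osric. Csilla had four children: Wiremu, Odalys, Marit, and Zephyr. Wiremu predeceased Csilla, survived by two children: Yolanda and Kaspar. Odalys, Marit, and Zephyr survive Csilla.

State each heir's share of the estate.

Osric: ₹1,260,000; Yolanda: ₹262,500; Kaspar: ₹262,500; Odalys: ₹525,000; Marit: ₹525,000; Zephyr: ₹525,000

Osric takes three-eighths of ₹3,360,000 = ₹1,260,000. The remaining ₹2,100,000 passes to the descendants.
The descendants' portion (₹2,100,000) is divided into 4 shares of ₹525,000: Odalys, Marit, and Zephyr each take ₹525,000; Wiremu's ₹525,000 share passes to Wiremu's issue.
Wiremu's share (₹525,000) is divided into 2 shares of ₹262,500: Yolanda and Kaspar each take ₹262,500.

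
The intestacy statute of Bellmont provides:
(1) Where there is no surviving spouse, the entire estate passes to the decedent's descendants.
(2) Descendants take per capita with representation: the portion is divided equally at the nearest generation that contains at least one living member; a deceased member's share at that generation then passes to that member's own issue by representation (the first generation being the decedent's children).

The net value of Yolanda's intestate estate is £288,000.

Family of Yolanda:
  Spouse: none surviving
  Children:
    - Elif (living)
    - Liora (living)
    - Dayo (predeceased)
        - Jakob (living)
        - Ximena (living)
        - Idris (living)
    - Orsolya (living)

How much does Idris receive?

The entire £288,000 passes to the descendants.
That amount (£288,000) is divided into 4 shares of £72,000: Elif, Liora, and Orsolya each take £72,000; Dayo's £72,000 share passes to Dayo's issue.
Dayo's share (£72,000) is divided into 3 shares of £24,000: Jakob, Ximena, and Idris each take £24,000.

Idris receives £24,000.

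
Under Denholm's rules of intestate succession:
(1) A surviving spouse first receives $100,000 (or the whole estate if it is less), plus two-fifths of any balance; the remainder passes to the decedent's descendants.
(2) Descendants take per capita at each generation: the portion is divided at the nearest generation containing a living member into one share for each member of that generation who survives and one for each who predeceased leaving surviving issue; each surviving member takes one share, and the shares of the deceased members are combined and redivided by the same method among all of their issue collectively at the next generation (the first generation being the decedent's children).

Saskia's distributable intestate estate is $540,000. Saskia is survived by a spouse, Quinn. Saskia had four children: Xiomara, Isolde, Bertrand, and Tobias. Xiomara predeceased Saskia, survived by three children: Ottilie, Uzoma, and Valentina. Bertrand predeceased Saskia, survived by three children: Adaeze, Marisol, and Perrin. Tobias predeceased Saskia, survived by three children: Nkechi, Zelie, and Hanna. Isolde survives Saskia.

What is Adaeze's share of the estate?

Adaeze receives $22,000.

Quinn first takes $100,000, leaving a balance of $440,000. Quinn then takes two-fifths of the balance ($176,000), for a total of $276,000. The remaining $264,000 passes to the descendants.
The descendants' portion ($264,000) is divided at the children's generation into 4 shares of $66,000. Isolde takes $66,000. The 3 shares of the deceased (Xiomara, Bertrand, and Tobias) are combined into a pool of $198,000.
That pool ($198,000) is divided at the grandchildren's generation equally among Ottilie, Uzoma, Valentina, Adaeze, Marisol, Perrin, Nkechi, Zelie, and Hanna: $22,000 each.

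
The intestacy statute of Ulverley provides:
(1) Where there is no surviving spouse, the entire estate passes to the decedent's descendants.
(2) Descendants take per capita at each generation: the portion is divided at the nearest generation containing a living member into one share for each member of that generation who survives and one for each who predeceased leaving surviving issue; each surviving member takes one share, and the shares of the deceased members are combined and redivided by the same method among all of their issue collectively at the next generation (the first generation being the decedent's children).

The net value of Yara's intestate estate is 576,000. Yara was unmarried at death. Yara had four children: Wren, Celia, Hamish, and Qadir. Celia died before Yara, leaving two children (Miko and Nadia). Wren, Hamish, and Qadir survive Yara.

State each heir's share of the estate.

Wren: 144,000; Miko: 72,000; Nadia: 72,000; Hamish: 144,000; Qadir: 144,000

The entire 576,000 passes to the descendants.
That amount (576,000) is divided at the children's generation into 4 shares of 144,000. Wren, Hamish, and Qadir each take 144,000. The remaining share for the deceased Celia (144,000) is carried to the next generation.
That pool (144,000) is divided at the grandchildren's generation equally among Miko and Nadia: 72,000 each.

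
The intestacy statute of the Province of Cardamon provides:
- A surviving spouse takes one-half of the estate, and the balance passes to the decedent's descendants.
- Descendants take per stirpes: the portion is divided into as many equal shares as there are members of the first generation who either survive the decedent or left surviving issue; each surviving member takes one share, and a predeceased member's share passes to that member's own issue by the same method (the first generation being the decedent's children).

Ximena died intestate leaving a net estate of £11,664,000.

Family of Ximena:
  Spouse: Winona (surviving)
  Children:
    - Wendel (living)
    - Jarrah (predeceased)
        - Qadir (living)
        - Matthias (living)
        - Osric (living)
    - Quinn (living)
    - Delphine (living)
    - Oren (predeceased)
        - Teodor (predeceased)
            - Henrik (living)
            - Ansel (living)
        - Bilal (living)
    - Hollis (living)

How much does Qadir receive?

Qadir receives £324,000.

Winona takes one-half of £11,664,000 = £5,832,000. The remaining £5,832,000 passes to the descendants.
The descendants' portion (£5,832,000) is divided into 6 shares of £972,000: Wendel, Quinn, Delphine, and Hollis each take £972,000; Jarrah's £972,000 share passes to Jarrah's issue; Oren's £972,000 share passes to Oren's issue.
Jarrah's share (£972,000) is divided into 3 shares of £324,000: Qadir, Matthias, and Osric each take £324,000.
Oren's share (£972,000) is divided into 2 shares of £486,000: Bilal takes £486,000; Teodor's £486,000 share passes to Teodor's issue.
Teodor's share (£486,000) is divided into 2 shares of £243,000: Henrik and Ansel each take £243,000.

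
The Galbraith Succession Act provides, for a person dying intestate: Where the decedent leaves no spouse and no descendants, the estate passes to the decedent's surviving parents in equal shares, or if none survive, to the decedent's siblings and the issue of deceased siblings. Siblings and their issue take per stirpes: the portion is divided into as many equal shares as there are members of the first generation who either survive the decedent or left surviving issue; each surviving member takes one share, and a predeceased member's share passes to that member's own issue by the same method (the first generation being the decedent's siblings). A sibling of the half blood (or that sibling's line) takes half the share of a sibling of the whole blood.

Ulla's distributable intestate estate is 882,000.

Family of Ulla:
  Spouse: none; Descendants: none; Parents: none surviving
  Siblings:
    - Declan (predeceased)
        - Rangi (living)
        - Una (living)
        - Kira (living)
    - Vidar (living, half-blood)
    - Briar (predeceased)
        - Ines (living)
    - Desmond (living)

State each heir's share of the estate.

Rangi: 84,000; Una: 84,000; Kira: 84,000; Vidar: 126,000; Ines: 252,000; Desmond: 252,000

The entire 882,000 passes to the siblings and their issue.
Counting each half-blood sibling's line as half a unit, there are 7/2 units in 882,000, so one unit is 252,000. Whole-blood lines (Declan, Briar, and Desmond) take 252,000 each; half-blood lines (Vidar) take 126,000 each.
Declan's share (252,000) is divided into 3 shares of 84,000: Rangi, Una, and Kira each take 84,000.
Briar's share (252,000) passes entirely to Ines.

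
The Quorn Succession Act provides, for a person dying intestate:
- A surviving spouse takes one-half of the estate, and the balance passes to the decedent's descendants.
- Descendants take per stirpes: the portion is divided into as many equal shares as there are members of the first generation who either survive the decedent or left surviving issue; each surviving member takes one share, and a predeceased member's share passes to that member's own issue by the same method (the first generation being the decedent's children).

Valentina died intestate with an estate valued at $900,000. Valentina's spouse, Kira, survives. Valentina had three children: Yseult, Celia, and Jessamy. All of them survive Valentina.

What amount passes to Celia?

Kira takes one-half of $900,000 = $450,000. The remaining $450,000 passes to the descendants.
The descendants' portion ($450,000) is divided into 3 shares of $150,000: Yseult, Celia, and Jessamy each take $150,000.

Celia receives $150,000.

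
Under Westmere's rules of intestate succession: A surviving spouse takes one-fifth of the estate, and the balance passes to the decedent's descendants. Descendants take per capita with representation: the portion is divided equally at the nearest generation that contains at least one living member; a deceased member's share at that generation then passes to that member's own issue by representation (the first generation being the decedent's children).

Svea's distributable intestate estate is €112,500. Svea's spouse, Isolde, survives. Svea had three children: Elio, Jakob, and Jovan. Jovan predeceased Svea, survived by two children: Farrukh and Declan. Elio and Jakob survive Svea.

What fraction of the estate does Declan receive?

Declan receives 2/15 of the estate.

Isolde takes one-fifth of €112,500 = €22,500. The remaining €90,000 passes to the descendants.
The descendants' portion (€90,000) is divided into 3 shares of €30,000: Elio and Jakob each take €30,000; Jovan's €30,000 share passes to Jovan's issue.
Jovan's share (€30,000) is divided into 2 shares of €15,000: Farrukh and Declan each take €15,000.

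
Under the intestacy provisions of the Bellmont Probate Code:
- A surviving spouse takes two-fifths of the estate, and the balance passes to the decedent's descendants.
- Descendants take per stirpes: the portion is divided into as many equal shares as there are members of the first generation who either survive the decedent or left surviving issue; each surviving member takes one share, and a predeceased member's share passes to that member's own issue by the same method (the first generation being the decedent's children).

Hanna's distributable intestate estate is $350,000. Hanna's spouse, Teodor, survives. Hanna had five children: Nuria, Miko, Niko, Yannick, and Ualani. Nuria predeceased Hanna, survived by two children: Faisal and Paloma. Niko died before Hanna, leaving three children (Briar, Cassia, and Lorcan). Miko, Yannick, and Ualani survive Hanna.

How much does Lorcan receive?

Lorcan receives $14,000.

Teodor takes two-fifths of $350,000 = $140,000. The remaining $210,000 passes to the descendants.
The descendants' portion ($210,000) is divided into 5 shares of $42,000: Miko, Yannick, and Ualani each take $42,000; Nuria's $42,000 share passes to Nuria's issue; Niko's $42,000 share passes to Niko's issue.
Nuria's share ($42,000) is divided into 2 shares of $21,000: Faisal and Paloma each take $21,000.
Niko's share ($42,000) is divided into 3 shares of $14,000: Briar, Cassia, and Lorcan each take $14,000.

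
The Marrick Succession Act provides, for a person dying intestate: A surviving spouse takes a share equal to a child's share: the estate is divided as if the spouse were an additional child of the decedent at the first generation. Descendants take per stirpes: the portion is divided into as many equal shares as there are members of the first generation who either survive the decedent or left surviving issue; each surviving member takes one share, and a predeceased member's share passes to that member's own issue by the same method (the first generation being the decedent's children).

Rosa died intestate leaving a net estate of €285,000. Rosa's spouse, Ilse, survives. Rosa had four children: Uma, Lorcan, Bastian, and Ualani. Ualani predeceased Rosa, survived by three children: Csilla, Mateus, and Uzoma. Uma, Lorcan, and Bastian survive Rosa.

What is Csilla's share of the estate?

The spouse counts as an additional share at the children's level, so there are 5 primary shares of €57,000. Ilse takes one such share (€57,000).
The children's combined portion (€228,000) is divided into 4 shares of €57,000: Uma, Lorcan, and Bastian each take €57,000; Ualani's €57,000 share passes to Ualani's issue.
Ualani's share (€57,000) is divided into 3 shares of €19,000: Csilla, Mateus, and Uzoma each take €19,000.

Csilla receives €19,000.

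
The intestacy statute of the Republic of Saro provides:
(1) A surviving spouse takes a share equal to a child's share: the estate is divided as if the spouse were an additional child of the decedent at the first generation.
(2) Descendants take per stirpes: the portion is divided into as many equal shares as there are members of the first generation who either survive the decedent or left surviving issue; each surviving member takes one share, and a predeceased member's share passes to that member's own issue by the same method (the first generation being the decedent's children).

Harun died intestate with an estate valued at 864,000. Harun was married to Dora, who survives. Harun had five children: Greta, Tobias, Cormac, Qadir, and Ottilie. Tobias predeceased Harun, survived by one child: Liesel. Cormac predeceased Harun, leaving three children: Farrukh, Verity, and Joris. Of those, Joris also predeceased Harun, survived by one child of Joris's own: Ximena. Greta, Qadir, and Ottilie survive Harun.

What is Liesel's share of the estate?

The spouse counts as an additional share at the children's level, so there are 6 primary shares of 144,000. Dora takes one such share (144,000).
The children's combined portion (720,000) is divided into 5 shares of 144,000: Greta, Qadir, and Ottilie each take 144,000; Tobias's 144,000 share passes to Tobias's issue; Cormac's 144,000 share passes to Cormac's issue.
Tobias's share (144,000) passes entirely to Liesel.
Cormac's share (144,000) is divided into 3 shares of 48,000: Farrukh and Verity each take 48,000; Joris's 48,000 share passes to Joris's issue.
Joris's share (48,000) passes entirely to Ximena.

Liesel receives 144,000.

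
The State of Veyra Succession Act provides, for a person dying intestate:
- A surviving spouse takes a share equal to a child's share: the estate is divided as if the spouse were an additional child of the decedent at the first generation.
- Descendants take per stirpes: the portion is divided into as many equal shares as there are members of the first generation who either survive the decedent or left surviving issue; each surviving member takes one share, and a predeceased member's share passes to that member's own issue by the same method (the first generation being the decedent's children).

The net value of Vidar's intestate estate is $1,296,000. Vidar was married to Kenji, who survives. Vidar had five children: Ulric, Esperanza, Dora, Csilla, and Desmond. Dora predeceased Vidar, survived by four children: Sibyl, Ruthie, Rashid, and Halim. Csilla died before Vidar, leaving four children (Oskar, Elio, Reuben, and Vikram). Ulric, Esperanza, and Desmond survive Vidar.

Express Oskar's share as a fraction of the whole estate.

Oskar receives 1/24 of the estate.

The spouse counts as an additional share at the children's level, so there are 6 primary shares of $216,000. Kenji takes one such share ($216,000).
The children's combined portion ($1,080,000) is divided into 5 shares of $216,000: Ulric, Esperanza, and Desmond each take $216,000; Dora's $216,000 share passes to Dora's issue; Csilla's $216,000 share passes to Csilla's issue.
Dora's share ($216,000) is divided into 4 shares of $54,000: Sibyl, Ruthie, Rashid, and Halim each take $54,000.
Csilla's share ($216,000) is divided into 4 shares of $54,000: Oskar, Elio, Reuben, and Vikram each take $54,000.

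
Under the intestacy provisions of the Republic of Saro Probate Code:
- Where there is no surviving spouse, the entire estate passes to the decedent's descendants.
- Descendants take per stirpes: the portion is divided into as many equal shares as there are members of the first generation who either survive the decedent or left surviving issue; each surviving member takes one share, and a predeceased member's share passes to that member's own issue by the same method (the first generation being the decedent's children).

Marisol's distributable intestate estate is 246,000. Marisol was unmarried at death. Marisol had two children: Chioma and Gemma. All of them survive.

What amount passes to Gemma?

Gemma receives 123,000.

The entire 246,000 passes to the descendants.
That amount (246,000) is divided into 2 shares of 123,000: Chioma and Gemma each take 123,000.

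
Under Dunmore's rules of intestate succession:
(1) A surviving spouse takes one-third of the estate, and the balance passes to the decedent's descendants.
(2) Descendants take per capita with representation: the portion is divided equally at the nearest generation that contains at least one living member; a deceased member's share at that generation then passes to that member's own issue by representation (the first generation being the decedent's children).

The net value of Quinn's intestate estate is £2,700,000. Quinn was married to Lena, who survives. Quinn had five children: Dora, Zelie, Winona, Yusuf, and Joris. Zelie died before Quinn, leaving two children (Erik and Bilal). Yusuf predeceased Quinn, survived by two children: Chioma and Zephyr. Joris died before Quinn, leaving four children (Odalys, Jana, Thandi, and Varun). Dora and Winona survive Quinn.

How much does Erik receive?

Erik receives £180,000.

Lena takes one-third of £2,700,000 = £900,000. The remaining £1,800,000 passes to the descendants.
The descendants' portion (£1,800,000) is divided into 5 shares of £360,000: Dora and Winona each take £360,000; Zelie's £360,000 share passes to Zelie's issue; Yusuf's £360,000 share passes to Yusuf's issue; Joris's £360,000 share passes to Joris's issue.
Zelie's share (£360,000) is divided into 2 shares of £180,000: Erik and Bilal each take £180,000.
Yusuf's share (£360,000) is divided into 2 shares of £180,000: Chioma and Zephyr each take £180,000.
Joris's share (£360,000) is divided into 4 shares of £90,000: Odalys, Jana, Thandi, and Varun each take £90,000.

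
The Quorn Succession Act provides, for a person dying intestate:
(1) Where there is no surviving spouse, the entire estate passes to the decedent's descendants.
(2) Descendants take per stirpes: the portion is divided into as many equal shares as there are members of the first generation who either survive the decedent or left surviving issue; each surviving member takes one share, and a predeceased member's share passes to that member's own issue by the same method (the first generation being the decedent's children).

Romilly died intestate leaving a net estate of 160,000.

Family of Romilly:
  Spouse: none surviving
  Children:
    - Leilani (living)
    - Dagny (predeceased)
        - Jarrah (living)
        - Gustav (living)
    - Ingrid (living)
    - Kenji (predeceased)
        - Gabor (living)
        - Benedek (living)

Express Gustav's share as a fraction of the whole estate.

The entire 160,000 passes to the descendants.
That amount (160,000) is divided into 4 shares of 40,000: Leilani and Ingrid each take 40,000; Dagny's 40,000 share passes to Dagny's issue; Kenji's 40,000 share passes to Kenji's issue.
Dagny's share (40,000) is divided into 2 shares of 20,000: Jarrah and Gustav each take 20,000.
Kenji's share (40,000) is divided into 2 shares of 20,000: Gabor and Benedek each take 20,000.

Gustav receives 1/8 of the estate.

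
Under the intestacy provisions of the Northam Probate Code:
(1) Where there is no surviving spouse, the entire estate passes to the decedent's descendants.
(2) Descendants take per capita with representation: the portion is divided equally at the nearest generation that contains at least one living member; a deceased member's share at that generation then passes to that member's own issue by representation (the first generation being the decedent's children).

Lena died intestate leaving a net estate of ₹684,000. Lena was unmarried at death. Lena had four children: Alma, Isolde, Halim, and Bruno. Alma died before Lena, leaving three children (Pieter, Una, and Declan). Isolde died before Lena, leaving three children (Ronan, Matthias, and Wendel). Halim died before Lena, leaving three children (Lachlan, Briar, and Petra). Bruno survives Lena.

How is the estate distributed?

The entire ₹684,000 passes to the descendants.
That amount (₹684,000) is divided into 4 shares of ₹171,000: Bruno takes ₹171,000; Alma's ₹171,000 share passes to Alma's issue; Isolde's ₹171,000 share passes to Isolde's issue; Halim's ₹171,000 share passes to Halim's issue.
Alma's share (₹171,000) is divided into 3 shares of ₹57,000: Pieter, Una, and Declan each take ₹57,000.
Isolde's share (₹171,000) is divided into 3 shares of ₹57,000: Ronan, Matthias, and Wendel each take ₹57,000.
Halim's share (₹171,000) is divided into 3 shares of ₹57,000: Lachlan, Briar, and Petra each take ₹57,000.

Pieter: ₹57,000; Una: ₹57,000; Declan: ₹57,000; Ronan: ₹57,000; Matthias: ₹57,000; Wendel: ₹57,000; Lachlan: ₹57,000; Briar: ₹57,000; Petra: ₹57,000; Bruno: ₹171,000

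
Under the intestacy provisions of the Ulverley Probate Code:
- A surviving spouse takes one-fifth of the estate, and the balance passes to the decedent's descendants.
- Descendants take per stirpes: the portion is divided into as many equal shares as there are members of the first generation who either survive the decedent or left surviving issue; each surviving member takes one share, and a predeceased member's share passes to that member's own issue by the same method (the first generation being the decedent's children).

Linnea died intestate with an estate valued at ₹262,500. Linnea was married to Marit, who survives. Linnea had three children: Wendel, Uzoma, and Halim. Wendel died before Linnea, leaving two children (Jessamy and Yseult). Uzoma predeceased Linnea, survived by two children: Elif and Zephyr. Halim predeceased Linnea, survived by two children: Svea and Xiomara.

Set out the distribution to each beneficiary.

Marit: ₹52,500; Jessamy: ₹35,000; Yseult: ₹35,000; Elif: ₹35,000; Zephyr: ₹35,000; Svea: ₹35,000; Xiomara: ₹35,000

Marit takes one-fifth of ₹262,500 = ₹52,500. The remaining ₹210,000 passes to the descendants.
The descendants' portion (₹210,000) is divided into 3 shares of ₹70,000: Wendel's ₹70,000 share passes to Wendel's issue; Uzoma's ₹70,000 share passes to Uzoma's issue; Halim's ₹70,000 share passes to Halim's issue.
Wendel's share (₹70,000) is divided into 2 shares of ₹35,000: Jessamy and Yseult each take ₹35,000.
Uzoma's share (₹70,000) is divided into 2 shares of ₹35,000: Elif and Zephyr each take ₹35,000.
Halim's share (₹70,000) is divided into 2 shares of ₹35,000: Svea and Xiomara each take ₹35,000.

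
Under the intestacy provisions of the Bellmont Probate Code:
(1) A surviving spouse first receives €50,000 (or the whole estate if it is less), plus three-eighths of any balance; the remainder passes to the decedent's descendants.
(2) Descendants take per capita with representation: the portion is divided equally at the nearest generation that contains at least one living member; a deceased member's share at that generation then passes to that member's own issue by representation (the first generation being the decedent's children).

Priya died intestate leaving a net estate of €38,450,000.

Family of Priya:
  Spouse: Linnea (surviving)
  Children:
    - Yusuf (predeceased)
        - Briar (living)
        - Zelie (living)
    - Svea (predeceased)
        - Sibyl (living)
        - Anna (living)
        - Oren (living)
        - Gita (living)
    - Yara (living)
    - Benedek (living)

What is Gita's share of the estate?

Gita receives €1,500,000.

Linnea first takes €50,000, leaving a balance of €38,400,000. Linnea then takes three-eighths of the balance (€14,400,000), for a total of €14,450,000. The remaining €24,000,000 passes to the descendants.
The descendants' portion (€24,000,000) is divided into 4 shares of €6,000,000: Yara and Benedek each take €6,000,000; Yusuf's €6,000,000 share passes to Yusuf's issue; Svea's €6,000,000 share passes to Svea's issue.
Yusuf's share (€6,000,000) is divided into 2 shares of €3,000,000: Briar and Zelie each take €3,000,000.
Svea's share (€6,000,000) is divided into 4 shares of €1,500,000: Sibyl, Anna, Oren, and Gita each take €1,500,000.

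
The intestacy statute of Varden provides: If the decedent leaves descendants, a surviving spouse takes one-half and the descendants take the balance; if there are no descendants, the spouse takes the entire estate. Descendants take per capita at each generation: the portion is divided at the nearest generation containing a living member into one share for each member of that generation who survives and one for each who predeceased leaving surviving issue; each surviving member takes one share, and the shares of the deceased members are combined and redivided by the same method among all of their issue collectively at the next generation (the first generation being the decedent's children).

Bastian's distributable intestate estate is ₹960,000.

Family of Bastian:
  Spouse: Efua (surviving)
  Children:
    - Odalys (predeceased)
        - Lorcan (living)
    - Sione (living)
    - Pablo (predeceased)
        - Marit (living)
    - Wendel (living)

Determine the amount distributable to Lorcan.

Efua takes one-half of ₹960,000 = ₹480,000. The remaining ₹480,000 passes to the descendants.
The descendants' portion (₹480,000) is divided at the children's generation into 4 shares of ₹120,000. Sione and Wendel each take ₹120,000. The 2 shares of the deceased (Odalys and Pablo) are combined into a pool of ₹240,000.
That pool (₹240,000) is divided at the grandchildren's generation equally among Lorcan and Marit: ₹120,000 each.

Lorcan receives ₹120,000.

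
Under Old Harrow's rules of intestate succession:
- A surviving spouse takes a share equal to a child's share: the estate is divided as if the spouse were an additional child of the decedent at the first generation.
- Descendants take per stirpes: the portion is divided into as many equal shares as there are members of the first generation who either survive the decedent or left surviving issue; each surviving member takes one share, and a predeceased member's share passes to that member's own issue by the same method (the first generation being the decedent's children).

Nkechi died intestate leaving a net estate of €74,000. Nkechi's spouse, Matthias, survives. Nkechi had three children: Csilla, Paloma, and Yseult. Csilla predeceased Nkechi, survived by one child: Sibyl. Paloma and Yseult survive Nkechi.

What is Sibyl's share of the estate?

Sibyl receives €18,500.

The spouse counts as an additional share at the children's level, so there are 4 primary shares of €18,500. Matthias takes one such share (€18,500).
The children's combined portion (€55,500) is divided into 3 shares of €18,500: Paloma and Yseult each take €18,500; Csilla's €18,500 share passes to Csilla's issue.
Csilla's share (€18,500) passes entirely to Sibyl.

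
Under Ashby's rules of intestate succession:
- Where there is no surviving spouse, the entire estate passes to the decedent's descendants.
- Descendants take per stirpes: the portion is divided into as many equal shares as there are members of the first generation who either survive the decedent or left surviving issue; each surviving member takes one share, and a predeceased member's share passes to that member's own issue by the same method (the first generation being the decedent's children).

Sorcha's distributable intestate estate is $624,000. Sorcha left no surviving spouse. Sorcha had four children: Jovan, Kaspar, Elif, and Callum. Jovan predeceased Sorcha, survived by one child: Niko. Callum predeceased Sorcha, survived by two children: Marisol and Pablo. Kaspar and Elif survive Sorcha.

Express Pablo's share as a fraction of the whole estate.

The entire $624,000 passes to the descendants.
That amount ($624,000) is divided into 4 shares of $156,000: Kaspar and Elif each take $156,000; Jovan's $156,000 share passes to Jovan's issue; Callum's $156,000 share passes to Callum's issue.
Jovan's share ($156,000) passes entirely to Niko.
Callum's share ($156,000) is divided into 2 shares of $78,000: Marisol and Pablo each take $78,000.

Pablo receives 1/8 of the estate.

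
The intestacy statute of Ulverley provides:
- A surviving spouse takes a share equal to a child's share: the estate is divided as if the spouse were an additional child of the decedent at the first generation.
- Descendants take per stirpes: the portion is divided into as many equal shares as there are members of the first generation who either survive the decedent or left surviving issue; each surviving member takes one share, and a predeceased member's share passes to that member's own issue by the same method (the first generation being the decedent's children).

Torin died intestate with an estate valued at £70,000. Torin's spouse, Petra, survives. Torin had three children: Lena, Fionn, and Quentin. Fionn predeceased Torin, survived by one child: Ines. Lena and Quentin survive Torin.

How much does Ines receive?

Ines receives £17,500.

The spouse counts as an additional share at the children's level, so there are 4 primary shares of £17,500. Petra takes one such share (£17,500).
The children's combined portion (£52,500) is divided into 3 shares of £17,500: Lena and Quentin each take £17,500; Fionn's £17,500 share passes to Fionn's issue.
Fionn's share (£17,500) passes entirely to Ines.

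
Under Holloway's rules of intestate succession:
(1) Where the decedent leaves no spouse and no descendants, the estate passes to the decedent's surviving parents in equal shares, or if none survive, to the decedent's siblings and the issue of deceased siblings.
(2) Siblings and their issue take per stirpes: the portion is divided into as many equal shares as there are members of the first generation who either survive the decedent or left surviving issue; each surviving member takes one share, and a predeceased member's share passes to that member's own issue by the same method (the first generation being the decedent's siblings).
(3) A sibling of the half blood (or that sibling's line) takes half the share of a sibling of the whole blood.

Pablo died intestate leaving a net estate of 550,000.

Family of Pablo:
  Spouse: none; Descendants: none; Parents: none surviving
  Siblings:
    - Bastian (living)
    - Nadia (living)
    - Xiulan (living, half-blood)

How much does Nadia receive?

The entire 550,000 passes to the siblings and their issue.
Counting each half-blood sibling's line as half a unit, there are 5/2 units in 550,000, so one unit is 220,000. Whole-blood lines (Bastian and Nadia) take 220,000 each; half-blood lines (Xiulan) take 110,000 each.

Nadia receives 220,000.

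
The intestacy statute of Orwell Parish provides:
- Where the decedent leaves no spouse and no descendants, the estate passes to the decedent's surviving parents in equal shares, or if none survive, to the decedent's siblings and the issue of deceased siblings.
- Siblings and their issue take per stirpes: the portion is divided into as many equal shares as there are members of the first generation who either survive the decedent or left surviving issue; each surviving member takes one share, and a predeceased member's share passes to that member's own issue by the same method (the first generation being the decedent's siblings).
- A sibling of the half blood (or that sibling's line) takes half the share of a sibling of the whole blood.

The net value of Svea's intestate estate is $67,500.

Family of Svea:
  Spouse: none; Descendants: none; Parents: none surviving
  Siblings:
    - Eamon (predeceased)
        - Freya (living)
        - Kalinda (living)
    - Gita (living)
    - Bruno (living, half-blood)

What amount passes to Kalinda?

The entire $67,500 passes to the siblings and their issue.
Counting each half-blood sibling's line as half a unit, there are 5/2 units in $67,500, so one unit is $27,000. Whole-blood lines (Eamon and Gita) take $27,000 each; half-blood lines (Bruno) take $13,500 each.
Eamon's share ($27,000) is divided into 2 shares of $13,500: Freya and Kalinda each take $13,500.

Kalinda receives $13,500.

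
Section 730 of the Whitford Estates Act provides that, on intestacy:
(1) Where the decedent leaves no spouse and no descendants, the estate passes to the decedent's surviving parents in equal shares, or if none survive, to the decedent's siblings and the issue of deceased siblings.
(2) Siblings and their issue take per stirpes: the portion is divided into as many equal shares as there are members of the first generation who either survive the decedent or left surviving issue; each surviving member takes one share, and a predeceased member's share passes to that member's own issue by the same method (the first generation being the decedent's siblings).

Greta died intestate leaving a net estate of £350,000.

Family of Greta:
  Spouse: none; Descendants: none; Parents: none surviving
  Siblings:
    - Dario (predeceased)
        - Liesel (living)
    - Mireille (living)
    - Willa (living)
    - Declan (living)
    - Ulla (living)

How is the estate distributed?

Liesel: £70,000; Mireille: £70,000; Willa: £70,000; Declan: £70,000; Ulla: £70,000

The entire £350,000 passes to the siblings and their issue.
That amount (£350,000) is divided into 5 shares of £70,000: Mireille, Willa, Declan, and Ulla each take £70,000; Dario's £70,000 share passes to Dario's issue.
Dario's share (£70,000) passes entirely to Liesel.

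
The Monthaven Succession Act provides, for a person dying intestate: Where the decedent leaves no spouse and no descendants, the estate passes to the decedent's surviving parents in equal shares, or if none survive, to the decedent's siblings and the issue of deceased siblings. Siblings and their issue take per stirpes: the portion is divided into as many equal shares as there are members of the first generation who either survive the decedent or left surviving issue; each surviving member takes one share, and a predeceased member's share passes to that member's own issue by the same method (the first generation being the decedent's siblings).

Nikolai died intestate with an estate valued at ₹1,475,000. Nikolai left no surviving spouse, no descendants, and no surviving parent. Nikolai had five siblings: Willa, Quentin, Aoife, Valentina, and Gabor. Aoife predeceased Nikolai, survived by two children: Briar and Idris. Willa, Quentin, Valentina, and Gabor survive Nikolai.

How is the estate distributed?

The entire ₹1,475,000 passes to the siblings and their issue.
That amount (₹1,475,000) is divided into 5 shares of ₹295,000: Willa, Quentin, Valentina, and Gabor each take ₹295,000; Aoife's ₹295,000 share passes to Aoife's issue.
Aoife's share (₹295,000) is divided into 2 shares of ₹147,500: Briar and Idris each take ₹147,500.

Willa: ₹295,000; Quentin: ₹295,000; Briar: ₹147,500; Idris: ₹147,500; Valentina: ₹295,000; Gabor: ₹295,000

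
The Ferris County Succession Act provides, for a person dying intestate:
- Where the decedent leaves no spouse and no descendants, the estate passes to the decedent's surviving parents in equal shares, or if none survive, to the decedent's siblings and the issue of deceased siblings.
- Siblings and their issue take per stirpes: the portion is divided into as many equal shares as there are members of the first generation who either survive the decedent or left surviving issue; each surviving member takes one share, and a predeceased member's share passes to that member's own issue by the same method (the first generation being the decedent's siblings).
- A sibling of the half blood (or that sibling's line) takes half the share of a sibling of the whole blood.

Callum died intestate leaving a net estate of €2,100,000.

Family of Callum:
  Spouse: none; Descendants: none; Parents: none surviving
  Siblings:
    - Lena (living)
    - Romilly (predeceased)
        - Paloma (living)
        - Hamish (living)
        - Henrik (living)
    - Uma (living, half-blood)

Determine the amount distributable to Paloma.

The entire €2,100,000 passes to the siblings and their issue.
Counting each half-blood sibling's line as half a unit, there are 5/2 units in €2,100,000, so one unit is €840,000. Whole-blood lines (Lena and Romilly) take €840,000 each; half-blood lines (Uma) take €420,000 each.
Romilly's share (€840,000) is divided into 3 shares of €280,000: Paloma, Hamish, and Henrik each take €280,000.

Paloma receives €280,000.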